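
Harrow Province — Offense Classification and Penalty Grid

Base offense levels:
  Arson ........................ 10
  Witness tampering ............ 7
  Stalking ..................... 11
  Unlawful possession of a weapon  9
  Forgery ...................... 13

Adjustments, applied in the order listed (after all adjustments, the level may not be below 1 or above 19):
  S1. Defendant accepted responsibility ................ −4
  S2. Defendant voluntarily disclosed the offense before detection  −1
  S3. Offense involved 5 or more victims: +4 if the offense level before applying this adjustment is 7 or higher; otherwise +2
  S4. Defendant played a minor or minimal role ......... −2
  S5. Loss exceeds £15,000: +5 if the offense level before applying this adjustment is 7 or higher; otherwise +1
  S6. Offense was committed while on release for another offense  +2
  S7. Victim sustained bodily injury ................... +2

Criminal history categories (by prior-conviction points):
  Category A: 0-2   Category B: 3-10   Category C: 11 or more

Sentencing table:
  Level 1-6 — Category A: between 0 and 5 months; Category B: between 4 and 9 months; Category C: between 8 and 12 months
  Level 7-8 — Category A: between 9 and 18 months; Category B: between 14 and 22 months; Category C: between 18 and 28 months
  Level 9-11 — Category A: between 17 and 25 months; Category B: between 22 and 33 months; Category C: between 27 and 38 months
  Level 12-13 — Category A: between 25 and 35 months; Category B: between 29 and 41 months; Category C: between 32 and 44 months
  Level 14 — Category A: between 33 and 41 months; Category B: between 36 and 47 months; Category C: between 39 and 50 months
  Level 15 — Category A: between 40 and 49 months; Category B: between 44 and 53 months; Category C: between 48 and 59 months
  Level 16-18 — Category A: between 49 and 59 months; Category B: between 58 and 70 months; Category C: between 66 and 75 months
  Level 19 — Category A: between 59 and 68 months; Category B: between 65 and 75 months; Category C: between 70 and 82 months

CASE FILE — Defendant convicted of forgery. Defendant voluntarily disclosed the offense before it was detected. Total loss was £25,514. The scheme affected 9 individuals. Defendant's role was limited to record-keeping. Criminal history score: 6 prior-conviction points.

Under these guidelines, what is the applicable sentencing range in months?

65-75 months

Base offense level for forgery: 13.
S2 applies: 13 − 1 = 12.
S3 applies (level before this adjustment is 12 ≥ 7, so +4): 12 + 4 = 16.
S4 applies: 16 − 2 = 14.
S5 applies (level before this adjustment is 14 ≥ 7, so +5): 14 + 5 = 19.
S6 does not apply.
S7 does not apply.
Final offense level: 19.
Criminal history: 6 prior points → Category B (3-10).
Level 19 falls in the 19 band.
Grid: Level 19 × Category B = 65-75 months.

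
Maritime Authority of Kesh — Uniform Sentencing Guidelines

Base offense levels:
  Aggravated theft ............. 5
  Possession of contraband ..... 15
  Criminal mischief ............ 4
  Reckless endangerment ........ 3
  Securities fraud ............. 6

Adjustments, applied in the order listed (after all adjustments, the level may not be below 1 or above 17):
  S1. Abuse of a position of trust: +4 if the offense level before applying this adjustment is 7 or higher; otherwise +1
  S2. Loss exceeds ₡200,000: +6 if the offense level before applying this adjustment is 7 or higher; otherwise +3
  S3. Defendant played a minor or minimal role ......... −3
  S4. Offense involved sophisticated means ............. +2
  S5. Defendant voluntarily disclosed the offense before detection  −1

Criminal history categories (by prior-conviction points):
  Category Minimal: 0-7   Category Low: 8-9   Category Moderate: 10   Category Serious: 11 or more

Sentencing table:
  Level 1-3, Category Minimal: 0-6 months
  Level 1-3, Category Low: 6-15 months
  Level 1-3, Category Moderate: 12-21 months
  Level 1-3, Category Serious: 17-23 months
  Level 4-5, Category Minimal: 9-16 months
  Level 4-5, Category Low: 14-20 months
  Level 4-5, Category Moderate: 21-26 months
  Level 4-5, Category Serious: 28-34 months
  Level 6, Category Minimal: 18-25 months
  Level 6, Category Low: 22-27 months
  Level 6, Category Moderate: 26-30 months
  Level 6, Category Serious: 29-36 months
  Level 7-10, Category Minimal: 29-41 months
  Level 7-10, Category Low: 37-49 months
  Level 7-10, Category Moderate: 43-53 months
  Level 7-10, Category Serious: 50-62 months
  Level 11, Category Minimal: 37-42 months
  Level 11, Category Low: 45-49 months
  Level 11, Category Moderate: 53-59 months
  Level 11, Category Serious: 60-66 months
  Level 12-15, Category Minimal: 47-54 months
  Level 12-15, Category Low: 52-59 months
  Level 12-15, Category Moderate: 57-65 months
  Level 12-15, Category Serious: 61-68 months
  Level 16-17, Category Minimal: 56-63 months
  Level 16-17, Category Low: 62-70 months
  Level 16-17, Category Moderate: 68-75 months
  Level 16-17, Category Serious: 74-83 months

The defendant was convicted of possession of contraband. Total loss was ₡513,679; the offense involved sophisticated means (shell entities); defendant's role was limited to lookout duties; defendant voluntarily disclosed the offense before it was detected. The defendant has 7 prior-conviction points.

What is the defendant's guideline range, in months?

56-63 months

Base offense level for possession of contraband: 15.
S2 applies (level before this adjustment is 15 ≥ 7, so +6): 15 + 6 = 21.
S3 applies: 21 − 3 = 18.
S4 applies: 18 + 2 = 20.
S5 applies: 20 − 1 = 19.
Level 19 exceeds the maximum of 17; capped at 17.
Final offense level: 17.
Criminal history: 7 prior points → Category Minimal (0-7).
Level 17 falls in the 16-17 band.
Grid: Level 16-17 × Category Minimal = 56-63 months.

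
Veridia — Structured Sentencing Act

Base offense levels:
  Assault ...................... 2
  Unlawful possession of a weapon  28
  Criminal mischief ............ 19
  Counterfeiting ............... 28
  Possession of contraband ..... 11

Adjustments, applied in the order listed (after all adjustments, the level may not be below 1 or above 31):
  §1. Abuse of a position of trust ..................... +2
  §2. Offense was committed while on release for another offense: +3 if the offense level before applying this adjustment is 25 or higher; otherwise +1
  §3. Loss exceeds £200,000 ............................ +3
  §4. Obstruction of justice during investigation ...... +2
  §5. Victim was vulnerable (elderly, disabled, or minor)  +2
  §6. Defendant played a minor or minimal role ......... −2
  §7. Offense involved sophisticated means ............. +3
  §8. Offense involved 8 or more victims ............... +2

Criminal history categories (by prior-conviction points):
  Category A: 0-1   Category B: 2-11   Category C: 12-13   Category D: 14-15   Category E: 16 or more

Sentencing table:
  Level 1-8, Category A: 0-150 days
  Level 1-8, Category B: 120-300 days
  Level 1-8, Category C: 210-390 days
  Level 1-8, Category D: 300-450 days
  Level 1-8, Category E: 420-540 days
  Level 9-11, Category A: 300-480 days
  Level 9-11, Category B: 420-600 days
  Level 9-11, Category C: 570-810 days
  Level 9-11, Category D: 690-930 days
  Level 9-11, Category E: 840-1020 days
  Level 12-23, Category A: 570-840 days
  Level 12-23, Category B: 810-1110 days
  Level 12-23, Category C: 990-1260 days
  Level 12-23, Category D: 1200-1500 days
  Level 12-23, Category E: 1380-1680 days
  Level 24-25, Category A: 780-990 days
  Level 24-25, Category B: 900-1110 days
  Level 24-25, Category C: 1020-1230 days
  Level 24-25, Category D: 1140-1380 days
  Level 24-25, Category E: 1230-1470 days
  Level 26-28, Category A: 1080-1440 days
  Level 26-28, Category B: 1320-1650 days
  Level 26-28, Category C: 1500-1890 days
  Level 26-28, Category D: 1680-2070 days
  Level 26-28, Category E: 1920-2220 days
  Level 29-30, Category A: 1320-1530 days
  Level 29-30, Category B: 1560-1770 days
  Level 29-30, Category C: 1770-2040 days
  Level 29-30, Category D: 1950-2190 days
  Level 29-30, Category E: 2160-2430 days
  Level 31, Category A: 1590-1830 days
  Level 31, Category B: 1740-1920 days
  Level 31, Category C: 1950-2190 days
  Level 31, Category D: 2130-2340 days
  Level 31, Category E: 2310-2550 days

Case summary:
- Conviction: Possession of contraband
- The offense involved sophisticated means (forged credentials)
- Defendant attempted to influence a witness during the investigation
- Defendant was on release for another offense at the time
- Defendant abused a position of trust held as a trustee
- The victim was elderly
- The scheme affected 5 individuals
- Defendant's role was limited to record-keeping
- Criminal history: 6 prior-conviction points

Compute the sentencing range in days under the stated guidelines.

Base offense level for possession of contraband: 11.
§1 applies: 11 + 2 = 13.
§2 applies (level before this adjustment is 13 < 25, so +1): 13 + 1 = 14.
§4 applies: 14 + 2 = 16.
§5 applies: 16 + 2 = 18.
§6 applies: 18 − 2 = 16.
§7 applies: 16 + 3 = 19.
§8 does not apply.
Final offense level: 19.
Criminal history: 6 prior points → Category B (2-11).
Level 19 falls in the 12-23 band.
Grid: Level 12-23 × Category B = 810-1110 days.

810-1110 days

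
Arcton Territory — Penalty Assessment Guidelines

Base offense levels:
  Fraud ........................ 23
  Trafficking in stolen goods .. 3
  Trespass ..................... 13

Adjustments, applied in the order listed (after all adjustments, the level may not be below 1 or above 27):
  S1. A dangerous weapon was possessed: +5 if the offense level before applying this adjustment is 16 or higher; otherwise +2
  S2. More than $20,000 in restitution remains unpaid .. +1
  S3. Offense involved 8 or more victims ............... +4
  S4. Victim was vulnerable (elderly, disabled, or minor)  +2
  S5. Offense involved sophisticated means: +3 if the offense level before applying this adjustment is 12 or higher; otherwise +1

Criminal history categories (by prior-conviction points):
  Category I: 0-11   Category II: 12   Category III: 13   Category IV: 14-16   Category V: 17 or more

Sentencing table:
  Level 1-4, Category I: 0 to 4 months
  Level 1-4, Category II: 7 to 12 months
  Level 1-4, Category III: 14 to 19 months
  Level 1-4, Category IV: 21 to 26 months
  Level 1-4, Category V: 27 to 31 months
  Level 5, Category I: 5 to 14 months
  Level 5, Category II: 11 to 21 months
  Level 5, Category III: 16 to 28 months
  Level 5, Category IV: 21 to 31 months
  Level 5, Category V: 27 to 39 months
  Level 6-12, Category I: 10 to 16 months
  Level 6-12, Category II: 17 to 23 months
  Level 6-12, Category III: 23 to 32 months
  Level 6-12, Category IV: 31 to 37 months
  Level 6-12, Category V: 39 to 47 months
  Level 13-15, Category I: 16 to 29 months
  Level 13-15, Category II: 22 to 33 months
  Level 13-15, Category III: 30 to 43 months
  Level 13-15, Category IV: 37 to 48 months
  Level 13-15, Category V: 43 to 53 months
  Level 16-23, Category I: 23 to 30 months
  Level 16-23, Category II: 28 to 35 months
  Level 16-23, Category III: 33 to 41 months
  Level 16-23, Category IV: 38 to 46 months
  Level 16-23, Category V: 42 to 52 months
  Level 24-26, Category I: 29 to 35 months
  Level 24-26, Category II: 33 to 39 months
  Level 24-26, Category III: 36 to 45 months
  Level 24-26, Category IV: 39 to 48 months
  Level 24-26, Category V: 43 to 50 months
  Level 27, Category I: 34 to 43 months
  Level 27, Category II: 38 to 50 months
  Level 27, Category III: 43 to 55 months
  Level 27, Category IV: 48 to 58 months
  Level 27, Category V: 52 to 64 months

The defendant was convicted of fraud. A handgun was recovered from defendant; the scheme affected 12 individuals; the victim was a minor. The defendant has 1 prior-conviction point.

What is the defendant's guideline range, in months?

Base offense level for fraud: 23.
S1 applies (level before this adjustment is 23 ≥ 16, so +5): 23 + 5 = 28.
S2 does not apply.
S3 applies: 28 + 4 = 32.
S4 applies: 32 + 2 = 34.
Level 34 exceeds the maximum of 27; capped at 27.
Final offense level: 27.
Criminal history: 1 prior point → Category I (0-11).
Level 27 falls in the 27 band.
Grid: Level 27 × Category I = 34-43 months.

34-43 months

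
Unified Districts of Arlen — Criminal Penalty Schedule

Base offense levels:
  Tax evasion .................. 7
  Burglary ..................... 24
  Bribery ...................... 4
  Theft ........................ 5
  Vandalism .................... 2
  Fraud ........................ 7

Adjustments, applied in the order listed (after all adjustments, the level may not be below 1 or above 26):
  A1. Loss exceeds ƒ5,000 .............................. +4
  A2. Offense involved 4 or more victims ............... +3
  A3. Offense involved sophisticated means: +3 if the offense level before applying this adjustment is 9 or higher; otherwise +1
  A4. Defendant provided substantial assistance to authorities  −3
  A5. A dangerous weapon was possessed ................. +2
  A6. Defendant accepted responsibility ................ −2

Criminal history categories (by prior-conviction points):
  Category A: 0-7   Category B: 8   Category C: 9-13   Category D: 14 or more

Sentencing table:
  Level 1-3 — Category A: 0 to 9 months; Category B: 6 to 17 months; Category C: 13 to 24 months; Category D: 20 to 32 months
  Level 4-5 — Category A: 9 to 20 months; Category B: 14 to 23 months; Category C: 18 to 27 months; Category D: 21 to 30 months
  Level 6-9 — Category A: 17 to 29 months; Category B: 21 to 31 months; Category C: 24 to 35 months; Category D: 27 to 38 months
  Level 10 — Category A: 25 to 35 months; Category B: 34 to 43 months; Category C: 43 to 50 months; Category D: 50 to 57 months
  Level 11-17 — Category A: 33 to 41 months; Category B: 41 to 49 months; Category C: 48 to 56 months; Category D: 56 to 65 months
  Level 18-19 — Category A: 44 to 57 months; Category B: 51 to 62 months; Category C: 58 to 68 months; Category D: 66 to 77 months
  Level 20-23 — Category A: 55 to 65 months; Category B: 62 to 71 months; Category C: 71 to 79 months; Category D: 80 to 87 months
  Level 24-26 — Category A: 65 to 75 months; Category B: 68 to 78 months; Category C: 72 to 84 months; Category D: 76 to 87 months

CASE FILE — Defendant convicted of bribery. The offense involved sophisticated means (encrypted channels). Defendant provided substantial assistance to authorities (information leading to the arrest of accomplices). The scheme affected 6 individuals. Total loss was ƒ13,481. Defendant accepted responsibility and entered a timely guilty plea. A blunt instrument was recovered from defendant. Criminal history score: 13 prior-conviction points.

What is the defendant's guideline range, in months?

Base offense level for bribery: 4.
A1 applies: 4 + 4 = 8.
A2 applies: 8 + 3 = 11.
A3 applies (level before this adjustment is 11 ≥ 9, so +3): 11 + 3 = 14.
A4 applies: 14 − 3 = 11.
A5 applies: 11 + 2 = 13.
A6 applies: 13 − 2 = 11.
Final offense level: 11.
Criminal history: 13 prior points → Category C (9-13).
Level 11 falls in the 11-17 band.
Grid: Level 11-17 × Category C = 48-56 months.

48-56 months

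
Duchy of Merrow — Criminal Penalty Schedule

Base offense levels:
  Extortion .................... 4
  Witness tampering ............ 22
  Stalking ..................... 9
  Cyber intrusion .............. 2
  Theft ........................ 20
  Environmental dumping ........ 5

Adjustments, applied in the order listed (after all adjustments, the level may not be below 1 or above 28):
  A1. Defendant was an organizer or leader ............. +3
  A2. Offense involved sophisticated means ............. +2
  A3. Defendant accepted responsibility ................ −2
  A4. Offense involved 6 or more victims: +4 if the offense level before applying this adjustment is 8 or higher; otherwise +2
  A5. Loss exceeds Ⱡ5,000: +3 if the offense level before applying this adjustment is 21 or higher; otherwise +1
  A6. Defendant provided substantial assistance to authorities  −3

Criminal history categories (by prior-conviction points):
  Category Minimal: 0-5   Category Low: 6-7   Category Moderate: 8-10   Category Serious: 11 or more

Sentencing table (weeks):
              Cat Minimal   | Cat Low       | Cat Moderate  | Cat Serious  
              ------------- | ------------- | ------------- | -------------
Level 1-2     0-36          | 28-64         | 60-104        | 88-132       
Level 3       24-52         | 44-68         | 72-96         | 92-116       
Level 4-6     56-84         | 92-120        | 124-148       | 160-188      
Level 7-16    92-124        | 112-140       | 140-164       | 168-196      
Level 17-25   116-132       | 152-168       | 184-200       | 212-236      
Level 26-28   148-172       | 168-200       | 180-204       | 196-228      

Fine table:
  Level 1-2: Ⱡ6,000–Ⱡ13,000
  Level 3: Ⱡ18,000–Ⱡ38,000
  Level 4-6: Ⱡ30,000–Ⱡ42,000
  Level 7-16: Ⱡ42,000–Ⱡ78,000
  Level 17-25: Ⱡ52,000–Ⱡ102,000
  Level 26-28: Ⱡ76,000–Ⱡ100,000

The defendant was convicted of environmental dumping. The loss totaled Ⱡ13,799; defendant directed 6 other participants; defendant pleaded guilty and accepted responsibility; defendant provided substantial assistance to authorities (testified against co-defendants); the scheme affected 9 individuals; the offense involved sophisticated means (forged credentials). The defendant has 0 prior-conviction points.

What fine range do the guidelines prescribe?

Base offense level for environmental dumping: 5.
A1 applies: 5 + 3 = 8.
A2 applies: 8 + 2 = 10.
A3 applies: 10 − 2 = 8.
A4 applies (level before this adjustment is 8 ≥ 8, so +4): 8 + 4 = 12.
A5 applies (level before this adjustment is 12 < 21, so +1): 12 + 1 = 13.
A6 applies: 13 − 3 = 10.
Final offense level: 10.
Level 10 falls in the 7-16 band.
Fine table: Level 7-16 → Ⱡ42,000–Ⱡ78,000.

Ⱡ42,000–Ⱡ78,000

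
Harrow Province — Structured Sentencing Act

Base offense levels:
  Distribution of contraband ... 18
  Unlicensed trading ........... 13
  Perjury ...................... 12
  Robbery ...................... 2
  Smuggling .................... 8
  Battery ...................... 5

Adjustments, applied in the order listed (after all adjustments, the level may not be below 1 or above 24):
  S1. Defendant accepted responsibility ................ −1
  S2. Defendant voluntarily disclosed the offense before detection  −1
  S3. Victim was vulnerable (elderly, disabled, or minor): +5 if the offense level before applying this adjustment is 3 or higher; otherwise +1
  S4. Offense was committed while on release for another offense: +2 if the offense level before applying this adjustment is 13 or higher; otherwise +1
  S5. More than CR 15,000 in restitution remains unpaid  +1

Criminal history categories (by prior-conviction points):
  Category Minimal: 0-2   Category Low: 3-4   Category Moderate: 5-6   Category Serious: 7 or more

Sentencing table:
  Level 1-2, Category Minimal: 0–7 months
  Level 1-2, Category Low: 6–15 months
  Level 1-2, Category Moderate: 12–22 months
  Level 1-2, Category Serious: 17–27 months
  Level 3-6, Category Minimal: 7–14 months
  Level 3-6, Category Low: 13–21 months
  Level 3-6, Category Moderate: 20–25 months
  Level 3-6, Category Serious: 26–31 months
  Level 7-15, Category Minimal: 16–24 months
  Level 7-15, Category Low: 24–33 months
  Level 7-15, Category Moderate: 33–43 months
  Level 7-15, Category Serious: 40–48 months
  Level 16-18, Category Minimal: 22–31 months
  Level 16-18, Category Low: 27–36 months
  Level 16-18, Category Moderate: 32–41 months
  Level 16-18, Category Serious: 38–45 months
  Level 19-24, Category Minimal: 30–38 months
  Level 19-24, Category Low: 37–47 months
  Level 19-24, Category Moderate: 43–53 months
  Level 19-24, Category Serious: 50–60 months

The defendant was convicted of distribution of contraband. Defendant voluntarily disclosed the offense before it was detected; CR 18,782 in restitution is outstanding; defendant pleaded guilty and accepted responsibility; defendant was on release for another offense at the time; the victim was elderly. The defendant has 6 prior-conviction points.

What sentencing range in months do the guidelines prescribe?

Base offense level for distribution of contraband: 18.
S1 applies: 18 − 1 = 17.
S2 applies: 17 − 1 = 16.
S3 applies (level before this adjustment is 16 ≥ 3, so +5): 16 + 5 = 21.
S4 applies (level before this adjustment is 21 ≥ 13, so +2): 21 + 2 = 23.
S5 applies: 23 + 1 = 24.
Final offense level: 24.
Criminal history: 6 prior points → Category Moderate (5-6).
Level 24 falls in the 19-24 band.
Grid: Level 19-24 × Category Moderate = 43-53 months.

43-53 months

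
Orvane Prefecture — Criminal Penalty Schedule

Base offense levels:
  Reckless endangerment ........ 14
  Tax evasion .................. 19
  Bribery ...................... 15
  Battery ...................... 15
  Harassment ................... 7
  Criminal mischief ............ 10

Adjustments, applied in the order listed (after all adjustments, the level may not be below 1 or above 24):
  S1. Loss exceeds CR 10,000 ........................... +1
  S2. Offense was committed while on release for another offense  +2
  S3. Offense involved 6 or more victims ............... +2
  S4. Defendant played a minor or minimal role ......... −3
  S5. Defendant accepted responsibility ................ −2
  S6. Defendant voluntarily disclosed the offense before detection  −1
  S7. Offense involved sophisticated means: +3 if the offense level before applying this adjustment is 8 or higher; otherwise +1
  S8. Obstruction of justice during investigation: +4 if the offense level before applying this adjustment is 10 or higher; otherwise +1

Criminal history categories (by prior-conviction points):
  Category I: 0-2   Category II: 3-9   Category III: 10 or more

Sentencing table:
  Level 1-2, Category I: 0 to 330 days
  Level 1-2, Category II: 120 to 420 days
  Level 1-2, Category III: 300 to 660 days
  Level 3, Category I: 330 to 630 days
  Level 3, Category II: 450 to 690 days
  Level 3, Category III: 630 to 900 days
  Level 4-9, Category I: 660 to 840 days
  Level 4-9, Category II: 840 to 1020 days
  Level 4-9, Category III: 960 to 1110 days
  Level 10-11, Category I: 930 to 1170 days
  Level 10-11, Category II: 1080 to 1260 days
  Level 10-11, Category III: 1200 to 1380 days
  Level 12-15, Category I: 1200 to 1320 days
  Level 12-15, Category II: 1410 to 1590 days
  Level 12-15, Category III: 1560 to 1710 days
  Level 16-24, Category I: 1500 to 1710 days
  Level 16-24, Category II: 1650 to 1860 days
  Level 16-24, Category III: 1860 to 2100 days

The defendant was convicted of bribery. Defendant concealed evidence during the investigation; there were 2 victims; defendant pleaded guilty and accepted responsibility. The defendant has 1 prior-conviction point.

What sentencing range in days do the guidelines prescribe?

Base offense level for bribery: 15.
S2 does not apply.
S4 does not apply.
S5 applies: 15 − 2 = 13.
S7 does not apply.
S8 applies (level before this adjustment is 13 ≥ 10, so +4): 13 + 4 = 17.
Final offense level: 17.
Criminal history: 1 prior point → Category I (0-2).
Level 17 falls in the 16-24 band.
Grid: Level 16-24 × Category I = 1500-1710 days.

1500-1710 days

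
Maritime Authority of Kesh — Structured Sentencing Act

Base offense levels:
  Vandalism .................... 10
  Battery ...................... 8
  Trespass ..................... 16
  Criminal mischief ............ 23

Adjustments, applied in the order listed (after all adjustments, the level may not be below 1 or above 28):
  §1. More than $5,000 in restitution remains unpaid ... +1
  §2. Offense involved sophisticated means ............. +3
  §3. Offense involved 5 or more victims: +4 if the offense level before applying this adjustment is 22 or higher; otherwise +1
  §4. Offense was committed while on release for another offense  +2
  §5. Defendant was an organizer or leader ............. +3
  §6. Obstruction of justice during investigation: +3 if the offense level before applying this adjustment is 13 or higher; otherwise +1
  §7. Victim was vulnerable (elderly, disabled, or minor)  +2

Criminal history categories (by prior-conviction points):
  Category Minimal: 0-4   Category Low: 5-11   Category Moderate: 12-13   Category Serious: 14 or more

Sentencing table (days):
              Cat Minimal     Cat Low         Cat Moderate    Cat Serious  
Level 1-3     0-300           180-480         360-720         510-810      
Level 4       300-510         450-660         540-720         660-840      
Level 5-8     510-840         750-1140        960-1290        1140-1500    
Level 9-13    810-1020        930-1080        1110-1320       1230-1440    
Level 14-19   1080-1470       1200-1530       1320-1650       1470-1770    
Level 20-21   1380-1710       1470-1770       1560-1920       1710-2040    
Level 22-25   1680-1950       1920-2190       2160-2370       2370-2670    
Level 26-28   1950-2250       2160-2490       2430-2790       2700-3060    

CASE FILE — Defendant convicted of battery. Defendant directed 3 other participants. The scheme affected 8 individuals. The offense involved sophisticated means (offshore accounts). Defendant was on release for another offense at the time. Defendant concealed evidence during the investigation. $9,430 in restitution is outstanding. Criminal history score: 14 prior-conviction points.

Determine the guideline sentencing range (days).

1710-2040 days

Base offense level for battery: 8.
§1 applies: 8 + 1 = 9.
§2 applies: 9 + 3 = 12.
§3 applies (level before this adjustment is 12 < 22, so +1): 12 + 1 = 13.
§4 applies: 13 + 2 = 15.
§5 applies: 15 + 3 = 18.
§6 applies (level before this adjustment is 18 ≥ 13, so +3): 18 + 3 = 21.
Final offense level: 21.
Criminal history: 14 prior points → Category Serious (14+).
Level 21 falls in the 20-21 band.
Grid: Level 20-21 × Category Serious = 1710-2040 days.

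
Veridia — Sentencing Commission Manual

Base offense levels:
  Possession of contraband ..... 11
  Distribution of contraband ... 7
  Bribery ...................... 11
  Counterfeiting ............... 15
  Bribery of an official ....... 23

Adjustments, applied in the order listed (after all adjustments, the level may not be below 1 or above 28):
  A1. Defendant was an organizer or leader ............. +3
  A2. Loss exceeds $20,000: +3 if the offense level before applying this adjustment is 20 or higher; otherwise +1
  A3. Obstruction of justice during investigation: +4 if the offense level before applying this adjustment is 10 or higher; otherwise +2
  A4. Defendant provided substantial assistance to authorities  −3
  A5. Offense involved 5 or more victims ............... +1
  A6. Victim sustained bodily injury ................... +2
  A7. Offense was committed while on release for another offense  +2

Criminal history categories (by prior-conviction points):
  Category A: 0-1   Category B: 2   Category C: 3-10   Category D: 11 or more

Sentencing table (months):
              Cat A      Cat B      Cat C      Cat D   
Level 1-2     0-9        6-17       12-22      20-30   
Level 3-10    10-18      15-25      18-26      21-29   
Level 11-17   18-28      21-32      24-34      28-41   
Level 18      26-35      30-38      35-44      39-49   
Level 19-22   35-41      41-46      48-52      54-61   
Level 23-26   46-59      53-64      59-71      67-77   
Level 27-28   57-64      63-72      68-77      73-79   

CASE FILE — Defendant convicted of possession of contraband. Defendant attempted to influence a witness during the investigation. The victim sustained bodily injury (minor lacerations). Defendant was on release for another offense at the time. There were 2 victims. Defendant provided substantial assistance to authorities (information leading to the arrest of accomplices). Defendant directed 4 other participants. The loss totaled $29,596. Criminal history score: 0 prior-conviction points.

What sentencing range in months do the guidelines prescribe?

35-41 months

Base offense level for possession of contraband: 11.
A1 applies: 11 + 3 = 14.
A2 applies (level before this adjustment is 14 < 20, so +1): 14 + 1 = 15.
A3 applies (level before this adjustment is 15 ≥ 10, so +4): 15 + 4 = 19.
A4 applies: 19 − 3 = 16.
A6 applies: 16 + 2 = 18.
A7 applies: 18 + 2 = 20.
Final offense level: 20.
Criminal history: 0 prior points → Category A (0-1).
Level 20 falls in the 19-22 band.
Grid: Level 19-22 × Category A = 35-41 months.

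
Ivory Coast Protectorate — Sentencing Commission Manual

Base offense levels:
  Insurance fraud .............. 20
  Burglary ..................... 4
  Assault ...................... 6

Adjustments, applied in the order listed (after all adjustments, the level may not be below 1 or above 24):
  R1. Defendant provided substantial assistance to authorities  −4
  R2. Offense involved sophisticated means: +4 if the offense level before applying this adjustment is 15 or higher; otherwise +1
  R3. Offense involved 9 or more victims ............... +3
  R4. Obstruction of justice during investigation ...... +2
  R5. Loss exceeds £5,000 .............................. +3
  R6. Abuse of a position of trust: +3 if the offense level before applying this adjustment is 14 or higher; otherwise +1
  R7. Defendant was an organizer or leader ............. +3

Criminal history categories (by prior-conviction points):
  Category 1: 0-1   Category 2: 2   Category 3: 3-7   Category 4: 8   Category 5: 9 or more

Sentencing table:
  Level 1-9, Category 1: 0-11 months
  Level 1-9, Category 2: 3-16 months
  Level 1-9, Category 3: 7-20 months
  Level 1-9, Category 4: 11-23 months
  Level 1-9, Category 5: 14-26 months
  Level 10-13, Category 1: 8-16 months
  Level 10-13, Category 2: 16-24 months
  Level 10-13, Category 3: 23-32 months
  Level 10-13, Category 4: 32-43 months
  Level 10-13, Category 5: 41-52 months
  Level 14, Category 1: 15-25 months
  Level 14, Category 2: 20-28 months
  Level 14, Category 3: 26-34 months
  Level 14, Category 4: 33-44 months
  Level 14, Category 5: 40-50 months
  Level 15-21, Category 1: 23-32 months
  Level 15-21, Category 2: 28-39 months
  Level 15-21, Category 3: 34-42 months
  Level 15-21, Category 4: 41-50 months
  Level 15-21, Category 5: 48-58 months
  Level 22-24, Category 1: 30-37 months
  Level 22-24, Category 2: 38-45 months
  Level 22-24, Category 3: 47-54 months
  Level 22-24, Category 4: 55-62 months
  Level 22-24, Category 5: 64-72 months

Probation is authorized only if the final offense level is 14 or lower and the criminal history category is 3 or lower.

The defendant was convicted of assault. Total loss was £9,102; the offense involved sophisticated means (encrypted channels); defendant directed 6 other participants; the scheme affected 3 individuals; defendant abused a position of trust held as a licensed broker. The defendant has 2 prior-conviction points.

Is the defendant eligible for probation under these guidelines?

Yes

Base offense level for assault: 6.
R1 does not apply.
R2 applies (level before this adjustment is 6 < 15, so +1): 6 + 1 = 7.
R3 does not apply.
R5 applies: 7 + 3 = 10.
R6 applies (level before this adjustment is 10 < 14, so +1): 10 + 1 = 11.
R7 applies: 11 + 3 = 14.
Final offense level: 14.
Criminal history: 2 prior points → Category 2 (2).
Level 14 falls in the 14 band.
Grid: Level 14 × Category 2 = 20-28 months.
Probation check: level 14 ≤ 14 and category 2 ≤ 3 → eligible.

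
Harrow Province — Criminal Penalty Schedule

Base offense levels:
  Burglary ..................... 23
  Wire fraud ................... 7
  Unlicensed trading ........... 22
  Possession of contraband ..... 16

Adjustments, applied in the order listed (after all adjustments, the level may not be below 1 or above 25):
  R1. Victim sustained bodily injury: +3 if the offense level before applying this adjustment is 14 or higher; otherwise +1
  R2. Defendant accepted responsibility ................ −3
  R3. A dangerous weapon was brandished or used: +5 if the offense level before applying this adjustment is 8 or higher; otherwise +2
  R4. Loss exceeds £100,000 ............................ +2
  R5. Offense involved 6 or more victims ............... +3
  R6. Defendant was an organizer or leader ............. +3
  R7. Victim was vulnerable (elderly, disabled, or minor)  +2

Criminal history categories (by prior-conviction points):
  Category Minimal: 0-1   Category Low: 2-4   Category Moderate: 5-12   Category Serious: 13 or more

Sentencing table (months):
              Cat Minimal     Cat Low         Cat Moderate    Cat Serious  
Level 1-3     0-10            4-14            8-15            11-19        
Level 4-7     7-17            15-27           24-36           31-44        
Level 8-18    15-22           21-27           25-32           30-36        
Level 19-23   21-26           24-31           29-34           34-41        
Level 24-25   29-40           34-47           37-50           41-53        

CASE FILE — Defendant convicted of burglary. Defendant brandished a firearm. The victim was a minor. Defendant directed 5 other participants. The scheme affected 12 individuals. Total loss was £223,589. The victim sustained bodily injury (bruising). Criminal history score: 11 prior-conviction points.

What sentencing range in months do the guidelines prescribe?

Base offense level for burglary: 23.
R1 applies (level before this adjustment is 23 ≥ 14, so +3): 23 + 3 = 26.
R3 applies (level before this adjustment is 26 ≥ 8, so +5): 26 + 5 = 31.
R4 applies: 31 + 2 = 33.
R5 applies: 33 + 3 = 36.
R6 applies: 36 + 3 = 39.
R7 applies: 39 + 2 = 41.
Level 41 exceeds the maximum of 25; capped at 25.
Final offense level: 25.
Criminal history: 11 prior points → Category Moderate (5-12).
Level 25 falls in the 24-25 band.
Grid: Level 24-25 × Category Moderate = 37-50 months.

37-50 months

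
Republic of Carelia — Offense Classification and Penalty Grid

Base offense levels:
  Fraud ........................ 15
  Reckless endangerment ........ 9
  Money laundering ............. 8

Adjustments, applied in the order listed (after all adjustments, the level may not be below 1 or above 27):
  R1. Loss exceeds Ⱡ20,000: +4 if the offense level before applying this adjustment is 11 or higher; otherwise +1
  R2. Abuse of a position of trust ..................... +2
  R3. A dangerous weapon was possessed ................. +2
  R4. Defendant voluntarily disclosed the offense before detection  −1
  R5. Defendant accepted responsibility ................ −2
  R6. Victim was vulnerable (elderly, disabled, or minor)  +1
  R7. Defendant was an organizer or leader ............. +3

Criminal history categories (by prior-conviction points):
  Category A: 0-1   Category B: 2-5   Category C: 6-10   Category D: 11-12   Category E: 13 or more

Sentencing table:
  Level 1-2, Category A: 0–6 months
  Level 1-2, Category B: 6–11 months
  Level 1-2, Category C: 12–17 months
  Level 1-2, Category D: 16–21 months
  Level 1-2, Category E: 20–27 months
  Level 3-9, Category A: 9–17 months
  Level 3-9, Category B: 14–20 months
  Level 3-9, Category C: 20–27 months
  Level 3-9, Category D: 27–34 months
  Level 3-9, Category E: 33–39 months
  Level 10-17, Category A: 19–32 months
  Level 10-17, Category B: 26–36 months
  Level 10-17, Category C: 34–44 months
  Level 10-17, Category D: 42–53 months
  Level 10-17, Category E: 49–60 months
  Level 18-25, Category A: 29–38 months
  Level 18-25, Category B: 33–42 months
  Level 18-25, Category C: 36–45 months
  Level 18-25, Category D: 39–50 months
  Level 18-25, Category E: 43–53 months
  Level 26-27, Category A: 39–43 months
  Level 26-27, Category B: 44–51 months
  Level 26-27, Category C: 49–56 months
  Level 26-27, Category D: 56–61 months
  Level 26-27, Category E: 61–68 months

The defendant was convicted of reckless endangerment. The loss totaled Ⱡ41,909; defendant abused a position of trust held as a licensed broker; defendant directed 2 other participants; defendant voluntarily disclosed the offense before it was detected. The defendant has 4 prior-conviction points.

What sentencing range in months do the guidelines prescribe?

Base offense level for reckless endangerment: 9.
R1 applies (level before this adjustment is 9 < 11, so +1): 9 + 1 = 10.
R2 applies: 10 + 2 = 12.
R4 applies: 12 − 1 = 11.
R6 does not apply.
R7 applies: 11 + 3 = 14.
Final offense level: 14.
Criminal history: 4 prior points → Category B (2-5).
Level 14 falls in the 10-17 band.
Grid: Level 10-17 × Category B = 26-36 months.

26-36 months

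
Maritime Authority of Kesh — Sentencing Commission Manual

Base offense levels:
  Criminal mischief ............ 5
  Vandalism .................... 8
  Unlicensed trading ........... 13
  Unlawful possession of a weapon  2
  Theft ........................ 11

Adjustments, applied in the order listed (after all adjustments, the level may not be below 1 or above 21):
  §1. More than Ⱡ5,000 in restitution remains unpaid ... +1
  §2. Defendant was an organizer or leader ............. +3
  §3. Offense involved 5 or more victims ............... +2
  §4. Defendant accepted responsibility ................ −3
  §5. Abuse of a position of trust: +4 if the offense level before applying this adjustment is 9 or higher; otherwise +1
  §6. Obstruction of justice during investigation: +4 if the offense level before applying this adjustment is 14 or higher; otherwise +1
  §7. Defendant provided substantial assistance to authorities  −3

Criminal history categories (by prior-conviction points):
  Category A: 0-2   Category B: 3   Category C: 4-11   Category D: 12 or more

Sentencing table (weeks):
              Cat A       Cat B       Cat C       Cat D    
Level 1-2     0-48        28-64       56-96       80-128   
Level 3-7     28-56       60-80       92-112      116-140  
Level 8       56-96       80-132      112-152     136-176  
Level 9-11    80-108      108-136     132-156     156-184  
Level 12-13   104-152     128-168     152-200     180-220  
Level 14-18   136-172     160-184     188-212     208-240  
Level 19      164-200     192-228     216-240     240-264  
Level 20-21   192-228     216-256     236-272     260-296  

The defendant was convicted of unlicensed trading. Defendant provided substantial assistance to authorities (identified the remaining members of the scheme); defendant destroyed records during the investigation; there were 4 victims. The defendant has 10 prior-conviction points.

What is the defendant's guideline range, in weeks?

Base offense level for unlicensed trading: 13.
§1 does not apply.
§2 does not apply.
§3 does not apply.
§5 does not apply.
§6 applies (level before this adjustment is 13 < 14, so +1): 13 + 1 = 14.
§7 applies: 14 − 3 = 11.
Final offense level: 11.
Criminal history: 10 prior points → Category C (4-11).
Level 11 falls in the 9-11 band.
Grid: Level 9-11 × Category C = 132-156 weeks.

132-156 weeks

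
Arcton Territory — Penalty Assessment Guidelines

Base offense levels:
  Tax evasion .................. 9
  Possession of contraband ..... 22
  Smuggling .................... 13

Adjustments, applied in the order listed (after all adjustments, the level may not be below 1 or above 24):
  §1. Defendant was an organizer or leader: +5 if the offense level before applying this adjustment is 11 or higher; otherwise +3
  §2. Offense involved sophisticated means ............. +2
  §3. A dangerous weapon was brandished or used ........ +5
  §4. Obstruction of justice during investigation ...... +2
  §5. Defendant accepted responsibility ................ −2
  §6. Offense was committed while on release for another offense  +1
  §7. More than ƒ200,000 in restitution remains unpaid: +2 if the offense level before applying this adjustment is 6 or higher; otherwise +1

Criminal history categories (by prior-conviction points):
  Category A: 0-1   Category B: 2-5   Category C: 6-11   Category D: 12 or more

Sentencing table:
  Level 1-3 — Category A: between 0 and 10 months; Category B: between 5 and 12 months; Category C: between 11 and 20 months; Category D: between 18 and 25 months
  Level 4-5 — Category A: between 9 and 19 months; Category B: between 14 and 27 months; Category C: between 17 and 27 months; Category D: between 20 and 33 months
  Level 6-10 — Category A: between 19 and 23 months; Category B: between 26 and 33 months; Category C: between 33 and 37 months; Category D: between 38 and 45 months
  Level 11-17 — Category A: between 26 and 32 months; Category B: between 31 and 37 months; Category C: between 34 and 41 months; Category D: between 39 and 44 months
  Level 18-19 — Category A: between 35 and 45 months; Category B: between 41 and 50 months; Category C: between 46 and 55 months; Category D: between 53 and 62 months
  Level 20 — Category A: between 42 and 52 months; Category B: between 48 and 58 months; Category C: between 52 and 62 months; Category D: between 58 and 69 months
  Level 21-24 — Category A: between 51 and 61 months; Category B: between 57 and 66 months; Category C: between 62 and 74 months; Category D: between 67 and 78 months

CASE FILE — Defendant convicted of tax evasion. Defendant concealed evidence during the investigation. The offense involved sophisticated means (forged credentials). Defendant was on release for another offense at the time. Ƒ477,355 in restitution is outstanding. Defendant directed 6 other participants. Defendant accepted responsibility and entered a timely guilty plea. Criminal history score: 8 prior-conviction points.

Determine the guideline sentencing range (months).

34-41 months

Base offense level for tax evasion: 9.
§1 applies (level before this adjustment is 9 < 11, so +3): 9 + 3 = 12.
§2 applies: 12 + 2 = 14.
§3 does not apply.
§4 applies: 14 + 2 = 16.
§5 applies: 16 − 2 = 14.
§6 applies: 14 + 1 = 15.
§7 applies (level before this adjustment is 15 ≥ 6, so +2): 15 + 2 = 17.
Final offense level: 17.
Criminal history: 8 prior points → Category C (6-11).
Level 17 falls in the 11-17 band.
Grid: Level 11-17 × Category C = 34-41 months.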